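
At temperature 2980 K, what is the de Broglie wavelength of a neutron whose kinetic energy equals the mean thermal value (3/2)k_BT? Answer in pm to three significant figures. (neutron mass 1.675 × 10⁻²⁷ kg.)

λ = 46.1 pm

KE = (3/2)k_BT = 1.5 × 1.381 × 10⁻²³ × 2980 = 6.173 × 10⁻²⁰ J.
p = √(2mKE) = √(2 × 1.675 × 10⁻²⁷ × 6.173 × 10⁻²⁰) = 1.438 × 10⁻²³ kg·m/s.
λ = h/p = 4.61 × 10⁻¹¹ m = 46.1 pm.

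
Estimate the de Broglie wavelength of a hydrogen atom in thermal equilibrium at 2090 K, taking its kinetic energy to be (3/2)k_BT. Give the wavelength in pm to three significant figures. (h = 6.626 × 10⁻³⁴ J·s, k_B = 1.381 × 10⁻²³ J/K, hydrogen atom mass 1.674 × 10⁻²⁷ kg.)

KE = (3/2)k_BT = 1.5 × 1.381 × 10⁻²³ × 2090 = 4.329 × 10⁻²⁰ J.
p = √(2mKE) = √(2 × 1.674 × 10⁻²⁷ × 4.329 × 10⁻²⁰) = 1.204 × 10⁻²³ kg·m/s.
λ = h/p = 5.50 × 10⁻¹¹ m = 55.0 pm.

λ = 55.0 pm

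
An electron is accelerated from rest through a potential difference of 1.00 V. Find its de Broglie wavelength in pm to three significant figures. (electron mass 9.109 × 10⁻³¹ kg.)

λ = 1230 pm

KE = eV = 1.602 × 10⁻¹⁹ × 1.000 = 1.602 × 10⁻¹⁹ J.
p = √(2mKE) = √(2 × 9.109 × 10⁻³¹ × 1.602 × 10⁻¹⁹) = 5.402 × 10⁻²⁵ kg·m/s.
λ = h/p = 6.626 × 10⁻³⁴ / 5.402 × 10⁻²⁵ = 1.23 × 10⁻⁹ m = 1230 pm.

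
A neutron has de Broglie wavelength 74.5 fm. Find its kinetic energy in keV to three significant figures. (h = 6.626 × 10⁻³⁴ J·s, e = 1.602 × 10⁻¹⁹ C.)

p = h/λ = 6.626 × 10⁻³⁴ / 7.450 × 10⁻¹⁴ = 8.894 × 10⁻²¹ kg·m/s.
KE = p²/(2m) = (8.894 × 10⁻²¹)² / (2 × 1.675 × 10⁻²⁷) = 2.361 × 10⁻¹⁴ J = 147 keV.

KE = 147 keV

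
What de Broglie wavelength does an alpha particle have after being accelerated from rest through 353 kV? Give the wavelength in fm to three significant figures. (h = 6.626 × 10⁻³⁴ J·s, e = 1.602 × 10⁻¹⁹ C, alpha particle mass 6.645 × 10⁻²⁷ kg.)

KE = 2eV = 2 × 1.602 × 10⁻¹⁹ × 3.530 × 10⁵ = 1.131 × 10⁻¹³ J.
p = √(2mKE) = √(2 × 6.645 × 10⁻²⁷ × 1.131 × 10⁻¹³) = 3.877 × 10⁻²⁰ kg·m/s.
λ = h/p = 6.626 × 10⁻³⁴ / 3.877 × 10⁻²⁰ = 1.71 × 10⁻¹⁴ m = 17.1 fm.

λ = 17.1 fm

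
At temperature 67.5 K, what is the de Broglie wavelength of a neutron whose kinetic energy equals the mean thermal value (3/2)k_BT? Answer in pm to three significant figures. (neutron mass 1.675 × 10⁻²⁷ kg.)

λ = 306 pm

KE = (3/2)k_BT = 1.5 × 1.381 × 10⁻²³ × 67.5 = 1.398 × 10⁻²¹ J.
p = √(2mKE) = √(2 × 1.675 × 10⁻²⁷ × 1.398 × 10⁻²¹) = 2.164 × 10⁻²⁴ kg·m/s.
λ = h/p = 3.06 × 10⁻¹⁰ m = 306 pm.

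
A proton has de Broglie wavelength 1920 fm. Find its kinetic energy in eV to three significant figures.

p = h/λ = 6.626 × 10⁻³⁴ / 1.920 × 10⁻¹² = 3.451 × 10⁻²² kg·m/s.
KE = p²/(2m) = (3.451 × 10⁻²²)² / (2 × 1.673 × 10⁻²⁷) = 3.559 × 10⁻¹⁷ J = 222 eV.

KE = 222 eV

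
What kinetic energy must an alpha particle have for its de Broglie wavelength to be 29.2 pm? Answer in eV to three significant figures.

KE = 0.242 eV

p = h/λ = 6.626 × 10⁻³⁴ / 2.920 × 10⁻¹¹ = 2.269 × 10⁻²³ kg·m/s.
KE = p²/(2m) = (2.269 × 10⁻²³)² / (2 × 6.645 × 10⁻²⁷) = 3.874 × 10⁻²⁰ J = 0.242 eV.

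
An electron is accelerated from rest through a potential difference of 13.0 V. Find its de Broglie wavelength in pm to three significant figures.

KE = eV = 1.602 × 10⁻¹⁹ × 13.00 = 2.083 × 10⁻¹⁸ J.
p = √(2mKE) = √(2 × 9.109 × 10⁻³¹ × 2.083 × 10⁻¹⁸) = 1.948 × 10⁻²⁴ kg·m/s.
λ = h/p = 6.626 × 10⁻³⁴ / 1.948 × 10⁻²⁴ = 3.40 × 10⁻¹⁰ m = 340 pm.

λ = 340 pm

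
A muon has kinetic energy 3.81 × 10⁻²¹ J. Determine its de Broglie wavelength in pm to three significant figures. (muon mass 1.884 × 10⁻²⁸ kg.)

λ = 553 pm

p = √(2mKE) = √(2 × 1.884 × 10⁻²⁸ × 3.810 × 10⁻²¹) = 1.198 × 10⁻²⁴ kg·m/s.
λ = h/p = 6.626 × 10⁻³⁴ / 1.198 × 10⁻²⁴ = 5.53 × 10⁻¹⁰ m = 553 pm.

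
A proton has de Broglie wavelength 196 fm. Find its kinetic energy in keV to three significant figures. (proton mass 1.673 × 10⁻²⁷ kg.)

p = h/λ = 6.626 × 10⁻³⁴ / 1.960 × 10⁻¹³ = 3.381 × 10⁻²¹ kg·m/s.
KE = p²/(2m) = (3.381 × 10⁻²¹)² / (2 × 1.673 × 10⁻²⁷) = 3.416 × 10⁻¹⁵ J = 21.3 keV.

KE = 21.3 keV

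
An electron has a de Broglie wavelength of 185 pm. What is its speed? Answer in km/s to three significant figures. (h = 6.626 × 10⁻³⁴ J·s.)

v = 3930 km/s

p = h/λ = 6.626 × 10⁻³⁴ / 1.850 × 10⁻¹⁰ = 3.582 × 10⁻²⁴ kg·m/s.
v = p/m = 3.582 × 10⁻²⁴ / 9.109 × 10⁻³¹ = 3.93 × 10⁶ m/s = 3930 km/s.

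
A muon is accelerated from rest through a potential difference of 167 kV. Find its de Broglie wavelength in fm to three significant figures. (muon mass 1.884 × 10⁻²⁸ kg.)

KE = eV = 1.602 × 10⁻¹⁹ × 1.670 × 10⁵ = 2.675 × 10⁻¹⁴ J.
p = √(2mKE) = √(2 × 1.884 × 10⁻²⁸ × 2.675 × 10⁻¹⁴) = 3.175 × 10⁻²¹ kg·m/s.
λ = h/p = 6.626 × 10⁻³⁴ / 3.175 × 10⁻²¹ = 2.09 × 10⁻¹³ m = 209 fm.

λ = 209 fm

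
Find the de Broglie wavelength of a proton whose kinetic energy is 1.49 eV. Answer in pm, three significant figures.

λ = 23.4 pm

KE = 1.49 eV = 2.387 × 10⁻¹⁹ J.
p = √(2mKE) = √(2 × 1.673 × 10⁻²⁷ × 2.387 × 10⁻¹⁹) = 2.826 × 10⁻²³ kg·m/s.
λ = h/p = 6.626 × 10⁻³⁴ / 2.826 × 10⁻²³ = 2.34 × 10⁻¹¹ m = 23.4 pm.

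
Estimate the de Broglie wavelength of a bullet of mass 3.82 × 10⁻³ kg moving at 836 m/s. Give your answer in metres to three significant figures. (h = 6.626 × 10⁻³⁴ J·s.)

p = mv = 3.82 × 10⁻³ × 836 = 3.194 kg·m/s.
λ = h/p = 6.626 × 10⁻³⁴ / 3.194 = 2.07 × 10⁻³⁴ m.

λ = 2.07 × 10⁻³⁴ m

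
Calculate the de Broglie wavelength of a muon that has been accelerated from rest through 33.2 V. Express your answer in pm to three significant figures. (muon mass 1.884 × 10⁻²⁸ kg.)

λ = 14.8 pm

KE = eV = 1.602 × 10⁻¹⁹ × 33.20 = 5.319 × 10⁻¹⁸ J.
p = √(2mKE) = √(2 × 1.884 × 10⁻²⁸ × 5.319 × 10⁻¹⁸) = 4.477 × 10⁻²³ kg·m/s.
λ = h/p = 6.626 × 10⁻³⁴ / 4.477 × 10⁻²³ = 1.48 × 10⁻¹¹ m = 14.8 pm.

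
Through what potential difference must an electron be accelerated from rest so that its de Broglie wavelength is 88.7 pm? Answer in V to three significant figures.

p = h/λ = 6.626 × 10⁻³⁴ / 8.870 × 10⁻¹¹ = 7.470 × 10⁻²⁴ kg·m/s.
KE = p²/(2m) = 3.063 × 10⁻¹⁷ J.
V = KE/e = 3.063 × 10⁻¹⁷ / (1.602 × 10⁻¹⁹) = 191 V.

V = 191 V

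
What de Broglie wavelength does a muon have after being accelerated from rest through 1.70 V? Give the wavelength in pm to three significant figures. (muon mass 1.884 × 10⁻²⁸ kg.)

λ = 65.4 pm

KE = eV = 1.602 × 10⁻¹⁹ × 1.700 = 2.723 × 10⁻¹⁹ J.
p = √(2mKE) = √(2 × 1.884 × 10⁻²⁸ × 2.723 × 10⁻¹⁹) = 1.013 × 10⁻²³ kg·m/s.
λ = h/p = 6.626 × 10⁻³⁴ / 1.013 × 10⁻²³ = 6.54 × 10⁻¹¹ m = 65.4 pm.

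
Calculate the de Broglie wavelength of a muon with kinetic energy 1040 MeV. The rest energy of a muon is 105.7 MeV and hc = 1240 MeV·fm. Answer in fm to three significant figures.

Total energy E = KE + m₀c² = 1040 + 105.7 = 1145.7 MeV.
(pc)² = E² − (m₀c²)² = (1145.7)² − (105.7)² = 1.301 × 10⁶ MeV², so pc = 1141 MeV.
λ = hc/(pc) = 1240 MeV·fm / 1141 MeV = 1.09 fm.

λ = 1.09 fm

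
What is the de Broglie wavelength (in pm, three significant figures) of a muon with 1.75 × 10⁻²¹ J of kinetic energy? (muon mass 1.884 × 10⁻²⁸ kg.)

p = √(2mKE) = √(2 × 1.884 × 10⁻²⁸ × 1.750 × 10⁻²¹) = 8.120 × 10⁻²⁵ kg·m/s.
λ = h/p = 6.626 × 10⁻³⁴ / 8.120 × 10⁻²⁵ = 8.16 × 10⁻¹⁰ m = 816 pm.

λ = 816 pm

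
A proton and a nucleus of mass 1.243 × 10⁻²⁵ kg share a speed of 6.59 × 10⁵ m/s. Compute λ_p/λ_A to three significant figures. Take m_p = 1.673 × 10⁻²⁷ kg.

λ_p/λ_A = 74.3

At fixed v, p = mv so λ = h/(mv) ∝ 1/m.
λ_p/λ_A = m_A/m_p = 1.243 × 10⁻²⁵/1.673 × 10⁻²⁷ = 74.3.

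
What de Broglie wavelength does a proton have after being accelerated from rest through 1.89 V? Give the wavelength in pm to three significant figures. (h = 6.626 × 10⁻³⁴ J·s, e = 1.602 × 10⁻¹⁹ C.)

KE = eV = 1.602 × 10⁻¹⁹ × 1.890 = 3.028 × 10⁻¹⁹ J.
p = √(2mKE) = √(2 × 1.673 × 10⁻²⁷ × 3.028 × 10⁻¹⁹) = 3.183 × 10⁻²³ kg·m/s.
λ = h/p = 6.626 × 10⁻³⁴ / 3.183 × 10⁻²³ = 2.08 × 10⁻¹¹ m = 20.8 pm.

λ = 20.8 pm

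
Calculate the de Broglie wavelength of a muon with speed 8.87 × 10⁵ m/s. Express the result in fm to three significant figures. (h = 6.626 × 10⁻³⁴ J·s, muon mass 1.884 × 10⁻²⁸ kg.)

p = mv = 1.884 × 10⁻²⁸ × 8.87 × 10⁵ = 1.671 × 10⁻²² kg·m/s.
λ = h/p = 6.626 × 10⁻³⁴ / 1.671 × 10⁻²² = 3.97 × 10⁻¹² m = 3970 fm.

λ = 3970 fm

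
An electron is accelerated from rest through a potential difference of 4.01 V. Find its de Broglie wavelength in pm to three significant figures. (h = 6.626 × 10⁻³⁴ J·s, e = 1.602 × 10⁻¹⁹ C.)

λ = 612 pm

KE = eV = 1.602 × 10⁻¹⁹ × 4.010 = 6.424 × 10⁻¹⁹ J.
p = √(2mKE) = √(2 × 9.109 × 10⁻³¹ × 6.424 × 10⁻¹⁹) = 1.082 × 10⁻²⁴ kg·m/s.
λ = h/p = 6.626 × 10⁻³⁴ / 1.082 × 10⁻²⁴ = 6.12 × 10⁻¹⁰ m = 612 pm.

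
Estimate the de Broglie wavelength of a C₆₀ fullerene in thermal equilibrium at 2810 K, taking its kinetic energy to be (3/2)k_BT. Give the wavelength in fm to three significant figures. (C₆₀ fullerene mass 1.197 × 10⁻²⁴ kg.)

λ = 1770 fm

KE = (3/2)k_BT = 1.5 × 1.381 × 10⁻²³ × 2810 = 5.821 × 10⁻²⁰ J.
p = √(2mKE) = √(2 × 1.197 × 10⁻²⁴ × 5.821 × 10⁻²⁰) = 3.733 × 10⁻²² kg·m/s.
λ = h/p = 1.77 × 10⁻¹² m = 1770 fm.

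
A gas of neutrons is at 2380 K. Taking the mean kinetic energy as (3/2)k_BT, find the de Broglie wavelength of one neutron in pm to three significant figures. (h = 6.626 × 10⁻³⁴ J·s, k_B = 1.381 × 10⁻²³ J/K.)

KE = (3/2)k_BT = 1.5 × 1.381 × 10⁻²³ × 2380 = 4.930 × 10⁻²⁰ J.
p = √(2mKE) = √(2 × 1.675 × 10⁻²⁷ × 4.930 × 10⁻²⁰) = 1.285 × 10⁻²³ kg·m/s.
λ = h/p = 5.16 × 10⁻¹¹ m = 51.6 pm.

λ = 51.6 pm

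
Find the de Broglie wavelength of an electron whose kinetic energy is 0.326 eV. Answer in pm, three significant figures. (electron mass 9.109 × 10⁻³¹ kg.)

λ = 2150 pm

KE = 0.326 eV = 5.223 × 10⁻²⁰ J.
p = √(2mKE) = √(2 × 9.109 × 10⁻³¹ × 5.223 × 10⁻²⁰) = 3.085 × 10⁻²⁵ kg·m/s.
λ = h/p = 6.626 × 10⁻³⁴ / 3.085 × 10⁻²⁵ = 2.15 × 10⁻⁹ m = 2150 pm.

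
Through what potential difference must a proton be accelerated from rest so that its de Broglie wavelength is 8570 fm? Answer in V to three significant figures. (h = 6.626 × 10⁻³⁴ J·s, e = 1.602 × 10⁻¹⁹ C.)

V = 11.2 V

p = h/λ = 6.626 × 10⁻³⁴ / 8.570 × 10⁻¹² = 7.732 × 10⁻²³ kg·m/s.
KE = p²/(2m) = 1.787 × 10⁻¹⁸ J.
V = KE/e = 1.787 × 10⁻¹⁸ / (1.602 × 10⁻¹⁹) = 11.2 V.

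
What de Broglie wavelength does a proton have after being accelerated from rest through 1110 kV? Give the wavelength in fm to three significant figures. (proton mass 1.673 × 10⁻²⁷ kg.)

KE = eV = 1.602 × 10⁻¹⁹ × 1.110 × 10⁶ = 1.778 × 10⁻¹³ J.
p = √(2mKE) = √(2 × 1.673 × 10⁻²⁷ × 1.778 × 10⁻¹³) = 2.439 × 10⁻²⁰ kg·m/s.
λ = h/p = 6.626 × 10⁻³⁴ / 2.439 × 10⁻²⁰ = 2.72 × 10⁻¹⁴ m = 27.2 fm.

λ = 27.2 fm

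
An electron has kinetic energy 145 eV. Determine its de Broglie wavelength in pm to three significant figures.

λ = 102 pm

KE = 145 eV = 2.323 × 10⁻¹⁷ J.
p = √(2mKE) = √(2 × 9.109 × 10⁻³¹ × 2.323 × 10⁻¹⁷) = 6.505 × 10⁻²⁴ kg·m/s.
λ = h/p = 6.626 × 10⁻³⁴ / 6.505 × 10⁻²⁴ = 1.02 × 10⁻¹⁰ m = 102 pm.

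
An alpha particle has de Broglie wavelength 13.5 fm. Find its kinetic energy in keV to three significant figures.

p = h/λ = 6.626 × 10⁻³⁴ / 1.350 × 10⁻¹⁴ = 4.908 × 10⁻²⁰ kg·m/s.
KE = p²/(2m) = (4.908 × 10⁻²⁰)² / (2 × 6.645 × 10⁻²⁷) = 1.813 × 10⁻¹³ J = 1130 keV.

KE = 1130 keV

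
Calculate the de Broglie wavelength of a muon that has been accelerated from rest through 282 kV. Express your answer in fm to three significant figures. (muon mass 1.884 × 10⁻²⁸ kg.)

λ = 161 fm

KE = eV = 1.602 × 10⁻¹⁹ × 2.820 × 10⁵ = 4.518 × 10⁻¹⁴ J.
p = √(2mKE) = √(2 × 1.884 × 10⁻²⁸ × 4.518 × 10⁻¹⁴) = 4.126 × 10⁻²¹ kg·m/s.
λ = h/p = 6.626 × 10⁻³⁴ / 4.126 × 10⁻²¹ = 1.61 × 10⁻¹³ m = 161 fm.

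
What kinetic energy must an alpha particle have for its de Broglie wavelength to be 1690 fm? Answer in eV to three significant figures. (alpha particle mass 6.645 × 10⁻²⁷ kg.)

KE = 72.2 eV

p = h/λ = 6.626 × 10⁻³⁴ / 1.690 × 10⁻¹² = 3.921 × 10⁻²² kg·m/s.
KE = p²/(2m) = (3.921 × 10⁻²²)² / (2 × 6.645 × 10⁻²⁷) = 1.157 × 10⁻¹⁷ J = 72.2 eV.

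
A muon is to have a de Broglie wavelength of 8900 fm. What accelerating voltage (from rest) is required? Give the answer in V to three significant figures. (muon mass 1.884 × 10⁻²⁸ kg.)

p = h/λ = 6.626 × 10⁻³⁴ / 8.900 × 10⁻¹² = 7.445 × 10⁻²³ kg·m/s.
KE = p²/(2m) = 1.471 × 10⁻¹⁷ J.
V = KE/e = 1.471 × 10⁻¹⁷ / (1.602 × 10⁻¹⁹) = 91.8 V.

V = 91.8 V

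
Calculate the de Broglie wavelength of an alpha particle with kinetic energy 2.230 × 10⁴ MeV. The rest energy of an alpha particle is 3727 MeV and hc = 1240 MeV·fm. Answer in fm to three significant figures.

λ = 0.0481 fm

Total energy E = KE + m₀c² = 2.230 × 10⁴ + 3727 = 26027 MeV.
(pc)² = E² − (m₀c²)² = (26027)² − (3727)² = 6.635 × 10⁸ MeV², so pc = 2.576 × 10⁴ MeV.
λ = hc/(pc) = 1240 MeV·fm / 2.576 × 10⁴ MeV = 0.0481 fm.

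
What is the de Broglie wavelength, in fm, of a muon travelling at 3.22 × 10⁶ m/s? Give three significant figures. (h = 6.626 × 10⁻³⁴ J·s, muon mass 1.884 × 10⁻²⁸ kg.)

λ = 1090 fm

p = mv = 1.884 × 10⁻²⁸ × 3.22 × 10⁶ = 6.066 × 10⁻²² kg·m/s.
λ = h/p = 6.626 × 10⁻³⁴ / 6.066 × 10⁻²² = 1.09 × 10⁻¹² m = 1090 fm.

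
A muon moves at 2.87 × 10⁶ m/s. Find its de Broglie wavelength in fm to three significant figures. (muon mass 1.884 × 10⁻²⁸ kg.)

p = mv = 1.884 × 10⁻²⁸ × 2.87 × 10⁶ = 5.407 × 10⁻²² kg·m/s.
λ = h/p = 6.626 × 10⁻³⁴ / 5.407 × 10⁻²² = 1.23 × 10⁻¹² m = 1230 fm.

λ = 1230 fm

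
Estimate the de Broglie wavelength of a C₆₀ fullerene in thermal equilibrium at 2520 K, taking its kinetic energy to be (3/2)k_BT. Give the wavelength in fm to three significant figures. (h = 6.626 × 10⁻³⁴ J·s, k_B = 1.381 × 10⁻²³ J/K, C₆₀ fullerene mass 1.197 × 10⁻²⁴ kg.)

KE = (3/2)k_BT = 1.5 × 1.381 × 10⁻²³ × 2520 = 5.220 × 10⁻²⁰ J.
p = √(2mKE) = √(2 × 1.197 × 10⁻²⁴ × 5.220 × 10⁻²⁰) = 3.535 × 10⁻²² kg·m/s.
λ = h/p = 1.87 × 10⁻¹² m = 1870 fm.

λ = 1870 fm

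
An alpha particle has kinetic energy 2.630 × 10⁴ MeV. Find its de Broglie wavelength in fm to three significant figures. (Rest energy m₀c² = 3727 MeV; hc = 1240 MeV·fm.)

λ = 0.0416 fm

Total energy E = KE + m₀c² = 2.630 × 10⁴ + 3727 = 30027 MeV.
(pc)² = E² − (m₀c²)² = (30027)² − (3727)² = 8.877 × 10⁸ MeV², so pc = 2.979 × 10⁴ MeV.
λ = hc/(pc) = 1240 MeV·fm / 2.979 × 10⁴ MeV = 0.0416 fm.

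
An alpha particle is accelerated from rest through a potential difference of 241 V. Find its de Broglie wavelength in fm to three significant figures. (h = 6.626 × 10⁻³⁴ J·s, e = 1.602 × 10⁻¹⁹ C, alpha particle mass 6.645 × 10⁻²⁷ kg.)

KE = 2eV = 2 × 1.602 × 10⁻¹⁹ × 241.0 = 7.722 × 10⁻¹⁷ J.
p = √(2mKE) = √(2 × 6.645 × 10⁻²⁷ × 7.722 × 10⁻¹⁷) = 1.013 × 10⁻²¹ kg·m/s.
λ = h/p = 6.626 × 10⁻³⁴ / 1.013 × 10⁻²¹ = 6.54 × 10⁻¹³ m = 654 fm.

λ = 654 fm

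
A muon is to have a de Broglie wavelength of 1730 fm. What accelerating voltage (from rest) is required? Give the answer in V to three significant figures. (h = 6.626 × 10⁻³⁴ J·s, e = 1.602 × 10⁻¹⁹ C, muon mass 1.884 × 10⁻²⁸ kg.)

p = h/λ = 6.626 × 10⁻³⁴ / 1.730 × 10⁻¹² = 3.830 × 10⁻²² kg·m/s.
KE = p²/(2m) = 3.893 × 10⁻¹⁶ J.
V = KE/e = 3.893 × 10⁻¹⁶ / (1.602 × 10⁻¹⁹) = 2430 V.

V = 2430 V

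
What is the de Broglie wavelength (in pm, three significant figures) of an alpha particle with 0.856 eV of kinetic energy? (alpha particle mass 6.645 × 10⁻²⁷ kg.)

KE = 0.856 eV = 1.371 × 10⁻¹⁹ J.
p = √(2mKE) = √(2 × 6.645 × 10⁻²⁷ × 1.371 × 10⁻¹⁹) = 4.269 × 10⁻²³ kg·m/s.
λ = h/p = 6.626 × 10⁻³⁴ / 4.269 × 10⁻²³ = 1.55 × 10⁻¹¹ m = 15.5 pm.

λ = 15.5 pm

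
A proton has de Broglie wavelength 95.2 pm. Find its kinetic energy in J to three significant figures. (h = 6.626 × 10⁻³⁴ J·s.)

p = h/λ = 6.626 × 10⁻³⁴ / 9.520 × 10⁻¹¹ = 6.960 × 10⁻²⁴ kg·m/s.
KE = p²/(2m) = (6.960 × 10⁻²⁴)² / (2 × 1.673 × 10⁻²⁷) = 1.448 × 10⁻²⁰ J = 1.45 × 10⁻²⁰ J.

KE = 1.45 × 10⁻²⁰ J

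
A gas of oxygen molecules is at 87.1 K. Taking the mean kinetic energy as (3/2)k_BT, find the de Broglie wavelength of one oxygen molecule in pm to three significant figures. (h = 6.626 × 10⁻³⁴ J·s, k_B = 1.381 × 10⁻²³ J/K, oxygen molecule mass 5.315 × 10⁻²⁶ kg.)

λ = 47.8 pm

KE = (3/2)k_BT = 1.5 × 1.381 × 10⁻²³ × 87.1 = 1.804 × 10⁻²¹ J.
p = √(2mKE) = √(2 × 5.315 × 10⁻²⁶ × 1.804 × 10⁻²¹) = 1.385 × 10⁻²³ kg·m/s.
λ = h/p = 4.78 × 10⁻¹¹ m = 47.8 pm.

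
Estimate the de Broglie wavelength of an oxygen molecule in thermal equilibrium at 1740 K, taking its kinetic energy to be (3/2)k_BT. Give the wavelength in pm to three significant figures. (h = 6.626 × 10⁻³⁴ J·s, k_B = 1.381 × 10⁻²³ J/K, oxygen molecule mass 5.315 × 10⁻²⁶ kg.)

λ = 10.7 pm

KE = (3/2)k_BT = 1.5 × 1.381 × 10⁻²³ × 1740 = 3.604 × 10⁻²⁰ J.
p = √(2mKE) = √(2 × 5.315 × 10⁻²⁶ × 3.604 × 10⁻²⁰) = 6.190 × 10⁻²³ kg·m/s.
λ = h/p = 1.07 × 10⁻¹¹ m = 10.7 pm.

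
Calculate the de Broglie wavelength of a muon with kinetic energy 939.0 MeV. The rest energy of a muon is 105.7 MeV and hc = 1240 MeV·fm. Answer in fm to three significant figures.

λ = 1.19 fm

Total energy E = KE + m₀c² = 939.0 + 105.7 = 1044.7 MeV.
(pc)² = E² − (m₀c²)² = (1044.7)² − (105.7)² = 1.080 × 10⁶ MeV², so pc = 1039 MeV.
λ = hc/(pc) = 1240 MeV·fm / 1039 MeV = 1.19 fm.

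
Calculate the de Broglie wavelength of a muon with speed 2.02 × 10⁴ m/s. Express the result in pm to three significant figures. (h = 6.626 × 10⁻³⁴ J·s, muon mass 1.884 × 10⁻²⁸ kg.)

λ = 174 pm

p = mv = 1.884 × 10⁻²⁸ × 2.02 × 10⁴ = 3.806 × 10⁻²⁴ kg·m/s.
λ = h/p = 6.626 × 10⁻³⁴ / 3.806 × 10⁻²⁴ = 1.74 × 10⁻¹⁰ m = 174 pm.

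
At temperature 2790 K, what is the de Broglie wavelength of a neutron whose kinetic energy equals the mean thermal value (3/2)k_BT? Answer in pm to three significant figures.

λ = 47.6 pm

KE = (3/2)k_BT = 1.5 × 1.381 × 10⁻²³ × 2790 = 5.779 × 10⁻²⁰ J.
p = √(2mKE) = √(2 × 1.675 × 10⁻²⁷ × 5.779 × 10⁻²⁰) = 1.391 × 10⁻²³ kg·m/s.
λ = h/p = 4.76 × 10⁻¹¹ m = 47.6 pm.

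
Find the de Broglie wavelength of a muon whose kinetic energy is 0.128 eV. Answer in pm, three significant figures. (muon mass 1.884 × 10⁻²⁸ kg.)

λ = 238 pm

KE = 0.128 eV = 2.051 × 10⁻²⁰ J.
p = √(2mKE) = √(2 × 1.884 × 10⁻²⁸ × 2.051 × 10⁻²⁰) = 2.780 × 10⁻²⁴ kg·m/s.
λ = h/p = 6.626 × 10⁻³⁴ / 2.780 × 10⁻²⁴ = 2.38 × 10⁻¹⁰ m = 238 pm.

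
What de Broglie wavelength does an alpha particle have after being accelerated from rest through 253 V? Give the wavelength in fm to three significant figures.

KE = 2eV = 2 × 1.602 × 10⁻¹⁹ × 253.0 = 8.106 × 10⁻¹⁷ J.
p = √(2mKE) = √(2 × 6.645 × 10⁻²⁷ × 8.106 × 10⁻¹⁷) = 1.038 × 10⁻²¹ kg·m/s.
λ = h/p = 6.626 × 10⁻³⁴ / 1.038 × 10⁻²¹ = 6.38 × 10⁻¹³ m = 638 fm.

λ = 638 fm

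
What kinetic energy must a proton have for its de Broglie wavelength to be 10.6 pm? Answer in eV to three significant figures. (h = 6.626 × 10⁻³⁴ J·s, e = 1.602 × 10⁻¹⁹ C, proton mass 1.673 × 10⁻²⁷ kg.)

KE = 7.29 eV

p = h/λ = 6.626 × 10⁻³⁴ / 1.060 × 10⁻¹¹ = 6.251 × 10⁻²³ kg·m/s.
KE = p²/(2m) = (6.251 × 10⁻²³)² / (2 × 1.673 × 10⁻²⁷) = 1.168 × 10⁻¹⁸ J = 7.29 eV.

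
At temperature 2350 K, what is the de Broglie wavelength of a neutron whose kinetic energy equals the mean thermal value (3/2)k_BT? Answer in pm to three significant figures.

KE = (3/2)k_BT = 1.5 × 1.381 × 10⁻²³ × 2350 = 4.868 × 10⁻²⁰ J.
p = √(2mKE) = √(2 × 1.675 × 10⁻²⁷ × 4.868 × 10⁻²⁰) = 1.277 × 10⁻²³ kg·m/s.
λ = h/p = 5.19 × 10⁻¹¹ m = 51.9 pm.

λ = 51.9 pm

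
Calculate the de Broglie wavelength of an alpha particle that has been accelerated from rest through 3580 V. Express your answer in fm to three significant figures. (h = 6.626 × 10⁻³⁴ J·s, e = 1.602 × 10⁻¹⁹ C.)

KE = 2eV = 2 × 1.602 × 10⁻¹⁹ × 3580 = 1.147 × 10⁻¹⁵ J.
p = √(2mKE) = √(2 × 6.645 × 10⁻²⁷ × 1.147 × 10⁻¹⁵) = 3.904 × 10⁻²¹ kg·m/s.
λ = h/p = 6.626 × 10⁻³⁴ / 3.904 × 10⁻²¹ = 1.70 × 10⁻¹³ m = 170 fm.

λ = 170 fm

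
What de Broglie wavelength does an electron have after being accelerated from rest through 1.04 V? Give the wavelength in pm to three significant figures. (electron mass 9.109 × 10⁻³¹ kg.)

KE = eV = 1.602 × 10⁻¹⁹ × 1.040 = 1.666 × 10⁻¹⁹ J.
p = √(2mKE) = √(2 × 9.109 × 10⁻³¹ × 1.666 × 10⁻¹⁹) = 5.509 × 10⁻²⁵ kg·m/s.
λ = h/p = 6.626 × 10⁻³⁴ / 5.509 × 10⁻²⁵ = 1.20 × 10⁻⁹ m = 1200 pm.

λ = 1200 pm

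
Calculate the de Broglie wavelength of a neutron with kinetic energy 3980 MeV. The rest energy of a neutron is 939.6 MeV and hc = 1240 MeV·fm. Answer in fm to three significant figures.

Total energy E = KE + m₀c² = 3980 + 939.6 = 4919.6 MeV.
(pc)² = E² − (m₀c²)² = (4919.6)² − (939.6)² = 2.332 × 10⁷ MeV², so pc = 4829 MeV.
λ = hc/(pc) = 1240 MeV·fm / 4829 MeV = 0.257 fm.

λ = 0.257 fm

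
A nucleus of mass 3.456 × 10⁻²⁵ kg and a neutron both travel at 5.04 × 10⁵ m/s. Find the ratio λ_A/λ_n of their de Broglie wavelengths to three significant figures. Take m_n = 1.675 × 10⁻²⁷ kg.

λ_A/λ_n = 4.85 × 10⁻³

At fixed v, p = mv so λ = h/(mv) ∝ 1/m.
λ_A/λ_n = m_n/m_A = 1.675 × 10⁻²⁷/3.456 × 10⁻²⁵ = 4.85 × 10⁻³.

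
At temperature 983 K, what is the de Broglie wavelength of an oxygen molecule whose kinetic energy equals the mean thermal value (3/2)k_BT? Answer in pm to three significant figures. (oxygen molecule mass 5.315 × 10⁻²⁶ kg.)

KE = (3/2)k_BT = 1.5 × 1.381 × 10⁻²³ × 983 = 2.036 × 10⁻²⁰ J.
p = √(2mKE) = √(2 × 5.315 × 10⁻²⁶ × 2.036 × 10⁻²⁰) = 4.652 × 10⁻²³ kg·m/s.
λ = h/p = 1.42 × 10⁻¹¹ m = 14.2 pm.

λ = 14.2 pm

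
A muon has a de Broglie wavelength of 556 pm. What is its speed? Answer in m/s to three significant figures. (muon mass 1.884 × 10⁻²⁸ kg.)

p = h/λ = 6.626 × 10⁻³⁴ / 5.560 × 10⁻¹⁰ = 1.192 × 10⁻²⁴ kg·m/s.
v = p/m = 1.192 × 10⁻²⁴ / 1.884 × 10⁻²⁸ = 6.33 × 10³ m/s = 6330 m/s.

v = 6330 m/s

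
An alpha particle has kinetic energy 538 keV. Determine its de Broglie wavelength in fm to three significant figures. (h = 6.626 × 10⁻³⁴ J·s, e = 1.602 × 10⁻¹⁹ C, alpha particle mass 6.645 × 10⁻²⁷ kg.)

KE = 538 keV = 8.619 × 10⁻¹⁴ J.
p = √(2mKE) = √(2 × 6.645 × 10⁻²⁷ × 8.619 × 10⁻¹⁴) = 3.384 × 10⁻²⁰ kg·m/s.
λ = h/p = 6.626 × 10⁻³⁴ / 3.384 × 10⁻²⁰ = 1.96 × 10⁻¹⁴ m = 19.6 fm.

λ = 19.6 fm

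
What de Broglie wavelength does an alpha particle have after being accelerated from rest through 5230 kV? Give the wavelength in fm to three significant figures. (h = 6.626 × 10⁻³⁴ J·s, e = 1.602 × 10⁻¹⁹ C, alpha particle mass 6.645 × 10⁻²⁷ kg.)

KE = 2eV = 2 × 1.602 × 10⁻¹⁹ × 5.230 × 10⁶ = 1.676 × 10⁻¹² J.
p = √(2mKE) = √(2 × 6.645 × 10⁻²⁷ × 1.676 × 10⁻¹²) = 1.492 × 10⁻¹⁹ kg·m/s.
λ = h/p = 6.626 × 10⁻³⁴ / 1.492 × 10⁻¹⁹ = 4.44 × 10⁻¹⁵ m = 4.44 fm.

λ = 4.44 fm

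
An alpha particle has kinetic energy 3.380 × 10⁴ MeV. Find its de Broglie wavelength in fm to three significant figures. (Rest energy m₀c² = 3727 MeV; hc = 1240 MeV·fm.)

Total energy E = KE + m₀c² = 3.380 × 10⁴ + 3727 = 37527 MeV.
(pc)² = E² − (m₀c²)² = (37527)² − (3727)² = 1.394 × 10⁹ MeV², so pc = 3.734 × 10⁴ MeV.
λ = hc/(pc) = 1240 MeV·fm / 3.734 × 10⁴ MeV = 0.0332 fm.

λ = 0.0332 fm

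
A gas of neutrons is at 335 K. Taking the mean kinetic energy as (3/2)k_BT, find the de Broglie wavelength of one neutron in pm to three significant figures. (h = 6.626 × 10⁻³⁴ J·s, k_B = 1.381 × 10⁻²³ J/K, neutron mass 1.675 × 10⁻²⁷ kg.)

KE = (3/2)k_BT = 1.5 × 1.381 × 10⁻²³ × 335 = 6.940 × 10⁻²¹ J.
p = √(2mKE) = √(2 × 1.675 × 10⁻²⁷ × 6.940 × 10⁻²¹) = 4.822 × 10⁻²⁴ kg·m/s.
λ = h/p = 1.37 × 10⁻¹⁰ m = 137 pm.

λ = 137 pm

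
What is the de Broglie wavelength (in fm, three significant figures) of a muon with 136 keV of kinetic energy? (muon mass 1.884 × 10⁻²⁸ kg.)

KE = 136 keV = 2.179 × 10⁻¹⁴ J.
p = √(2mKE) = √(2 × 1.884 × 10⁻²⁸ × 2.179 × 10⁻¹⁴) = 2.865 × 10⁻²¹ kg·m/s.
λ = h/p = 6.626 × 10⁻³⁴ / 2.865 × 10⁻²¹ = 2.31 × 10⁻¹³ m = 231 fm.

λ = 231 fm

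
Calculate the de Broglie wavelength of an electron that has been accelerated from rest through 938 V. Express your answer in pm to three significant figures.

KE = eV = 1.602 × 10⁻¹⁹ × 938.0 = 1.503 × 10⁻¹⁶ J.
p = √(2mKE) = √(2 × 9.109 × 10⁻³¹ × 1.503 × 10⁻¹⁶) = 1.655 × 10⁻²³ kg·m/s.
λ = h/p = 6.626 × 10⁻³⁴ / 1.655 × 10⁻²³ = 4.00 × 10⁻¹¹ m = 40.0 pm.

λ = 40.0 pm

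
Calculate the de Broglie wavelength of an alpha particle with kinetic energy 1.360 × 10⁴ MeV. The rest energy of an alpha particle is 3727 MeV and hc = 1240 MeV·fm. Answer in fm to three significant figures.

λ = 0.0733 fm

Total energy E = KE + m₀c² = 1.360 × 10⁴ + 3727 = 17327 MeV.
(pc)² = E² − (m₀c²)² = (17327)² − (3727)² = 2.863 × 10⁸ MeV², so pc = 1.692 × 10⁴ MeV.
λ = hc/(pc) = 1240 MeV·fm / 1.692 × 10⁴ MeV = 0.0733 fm.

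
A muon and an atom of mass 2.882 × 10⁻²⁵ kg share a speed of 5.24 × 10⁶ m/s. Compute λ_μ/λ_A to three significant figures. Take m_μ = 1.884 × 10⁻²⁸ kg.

λ_μ/λ_A = 1530

At fixed v, p = mv so λ = h/(mv) ∝ 1/m.
λ_μ/λ_A = m_A/m_μ = 2.882 × 10⁻²⁵/1.884 × 10⁻²⁸ = 1530.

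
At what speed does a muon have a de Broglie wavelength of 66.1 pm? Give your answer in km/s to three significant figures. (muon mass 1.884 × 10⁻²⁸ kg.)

v = 53.2 km/s

p = h/λ = 6.626 × 10⁻³⁴ / 6.610 × 10⁻¹¹ = 1.002 × 10⁻²³ kg·m/s.
v = p/m = 1.002 × 10⁻²³ / 1.884 × 10⁻²⁸ = 5.32 × 10⁴ m/s = 53.2 km/s.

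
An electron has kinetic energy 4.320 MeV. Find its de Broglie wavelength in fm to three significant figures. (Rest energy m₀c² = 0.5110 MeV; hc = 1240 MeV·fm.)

Total energy E = KE + m₀c² = 4.320 + 0.5110 = 4.8310 MeV.
(pc)² = E² − (m₀c²)² = (4.8310)² − (0.5110)² = 23.08 MeV², so pc = 4.804 MeV.
λ = hc/(pc) = 1240 MeV·fm / 4.804 MeV = 258 fm.

λ = 258 fm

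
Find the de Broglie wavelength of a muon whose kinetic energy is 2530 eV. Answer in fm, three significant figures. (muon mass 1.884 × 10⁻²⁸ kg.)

KE = 2530 eV = 4.053 × 10⁻¹⁶ J.
p = √(2mKE) = √(2 × 1.884 × 10⁻²⁸ × 4.053 × 10⁻¹⁶) = 3.908 × 10⁻²² kg·m/s.
λ = h/p = 6.626 × 10⁻³⁴ / 3.908 × 10⁻²² = 1.70 × 10⁻¹² m = 1700 fm.

λ = 1700 fm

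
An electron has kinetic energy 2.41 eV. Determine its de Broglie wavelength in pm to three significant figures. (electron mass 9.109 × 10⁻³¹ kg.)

KE = 2.41 eV = 3.861 × 10⁻¹⁹ J.
p = √(2mKE) = √(2 × 9.109 × 10⁻³¹ × 3.861 × 10⁻¹⁹) = 8.387 × 10⁻²⁵ kg·m/s.
λ = h/p = 6.626 × 10⁻³⁴ / 8.387 × 10⁻²⁵ = 7.90 × 10⁻¹⁰ m = 790 pm.

λ = 790 pm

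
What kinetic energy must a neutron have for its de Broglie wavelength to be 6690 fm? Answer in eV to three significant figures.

p = h/λ = 6.626 × 10⁻³⁴ / 6.690 × 10⁻¹² = 9.904 × 10⁻²³ kg·m/s.
KE = p²/(2m) = (9.904 × 10⁻²³)² / (2 × 1.675 × 10⁻²⁷) = 2.928 × 10⁻¹⁸ J = 18.3 eV.

KE = 18.3 eV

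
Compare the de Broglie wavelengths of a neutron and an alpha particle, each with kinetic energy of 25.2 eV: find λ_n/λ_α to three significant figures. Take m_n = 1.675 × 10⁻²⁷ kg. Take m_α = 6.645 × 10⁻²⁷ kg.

λ_n/λ_α = 1.99

At fixed KE, p = √(2mKE) so λ = h/p ∝ 1/√m.
λ_n/λ_α = √(m_α/m_n) = √(6.645 × 10⁻²⁷/1.675 × 10⁻²⁷) = √(3.967) = 1.99.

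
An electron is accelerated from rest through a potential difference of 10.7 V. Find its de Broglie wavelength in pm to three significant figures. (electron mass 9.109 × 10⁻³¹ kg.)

λ = 375 pm

KE = eV = 1.602 × 10⁻¹⁹ × 10.70 = 1.714 × 10⁻¹⁸ J.
p = √(2mKE) = √(2 × 9.109 × 10⁻³¹ × 1.714 × 10⁻¹⁸) = 1.767 × 10⁻²⁴ kg·m/s.
λ = h/p = 6.626 × 10⁻³⁴ / 1.767 × 10⁻²⁴ = 3.75 × 10⁻¹⁰ m = 375 pm.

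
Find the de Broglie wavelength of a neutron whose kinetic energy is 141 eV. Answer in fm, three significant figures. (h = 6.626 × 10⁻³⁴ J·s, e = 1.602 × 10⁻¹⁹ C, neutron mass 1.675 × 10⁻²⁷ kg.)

λ = 2410 fm

KE = 141 eV = 2.259 × 10⁻¹⁷ J.
p = √(2mKE) = √(2 × 1.675 × 10⁻²⁷ × 2.259 × 10⁻¹⁷) = 2.751 × 10⁻²² kg·m/s.
λ = h/p = 6.626 × 10⁻³⁴ / 2.751 × 10⁻²² = 2.41 × 10⁻¹² m = 2410 fm.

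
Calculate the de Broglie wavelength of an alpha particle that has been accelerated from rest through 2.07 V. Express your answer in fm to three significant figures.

KE = 2eV = 2 × 1.602 × 10⁻¹⁹ × 2.070 = 6.632 × 10⁻¹⁹ J.
p = √(2mKE) = √(2 × 6.645 × 10⁻²⁷ × 6.632 × 10⁻¹⁹) = 9.388 × 10⁻²³ kg·m/s.
λ = h/p = 6.626 × 10⁻³⁴ / 9.388 × 10⁻²³ = 7.06 × 10⁻¹² m = 7060 fm.

λ = 7060 fm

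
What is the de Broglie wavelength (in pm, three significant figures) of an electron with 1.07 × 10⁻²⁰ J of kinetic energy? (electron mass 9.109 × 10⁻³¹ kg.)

p = √(2mKE) = √(2 × 9.109 × 10⁻³¹ × 1.070 × 10⁻²⁰) = 1.396 × 10⁻²⁵ kg·m/s.
λ = h/p = 6.626 × 10⁻³⁴ / 1.396 × 10⁻²⁵ = 4.75 × 10⁻⁹ m = 4750 pm.

λ = 4750 pm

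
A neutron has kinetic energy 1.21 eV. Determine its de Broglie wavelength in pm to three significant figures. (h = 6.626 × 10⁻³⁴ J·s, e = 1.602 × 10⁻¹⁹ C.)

λ = 26.0 pm

KE = 1.21 eV = 1.938 × 10⁻¹⁹ J.
p = √(2mKE) = √(2 × 1.675 × 10⁻²⁷ × 1.938 × 10⁻¹⁹) = 2.548 × 10⁻²³ kg·m/s.
λ = h/p = 6.626 × 10⁻³⁴ / 2.548 × 10⁻²³ = 2.60 × 10⁻¹¹ m = 26.0 pm.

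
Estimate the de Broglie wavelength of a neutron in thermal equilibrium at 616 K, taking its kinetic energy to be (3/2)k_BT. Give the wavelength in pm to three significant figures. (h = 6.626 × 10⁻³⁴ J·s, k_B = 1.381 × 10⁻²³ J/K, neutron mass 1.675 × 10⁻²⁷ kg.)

λ = 101 pm

KE = (3/2)k_BT = 1.5 × 1.381 × 10⁻²³ × 616 = 1.276 × 10⁻²⁰ J.
p = √(2mKE) = √(2 × 1.675 × 10⁻²⁷ × 1.276 × 10⁻²⁰) = 6.538 × 10⁻²⁴ kg·m/s.
λ = h/p = 1.01 × 10⁻¹⁰ m = 101 pm.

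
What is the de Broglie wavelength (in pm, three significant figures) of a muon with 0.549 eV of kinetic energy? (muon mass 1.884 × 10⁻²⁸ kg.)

λ = 115 pm

KE = 0.549 eV = 8.795 × 10⁻²⁰ J.
p = √(2mKE) = √(2 × 1.884 × 10⁻²⁸ × 8.795 × 10⁻²⁰) = 5.757 × 10⁻²⁴ kg·m/s.
λ = h/p = 6.626 × 10⁻³⁴ / 5.757 × 10⁻²⁴ = 1.15 × 10⁻¹⁰ m = 115 pm.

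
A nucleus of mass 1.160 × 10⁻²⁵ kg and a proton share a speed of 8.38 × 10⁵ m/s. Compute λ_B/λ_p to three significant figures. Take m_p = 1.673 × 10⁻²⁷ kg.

λ_B/λ_p = 0.0144

At fixed v, p = mv so λ = h/(mv) ∝ 1/m.
λ_B/λ_p = m_p/m_B = 1.673 × 10⁻²⁷/1.160 × 10⁻²⁵ = 0.0144.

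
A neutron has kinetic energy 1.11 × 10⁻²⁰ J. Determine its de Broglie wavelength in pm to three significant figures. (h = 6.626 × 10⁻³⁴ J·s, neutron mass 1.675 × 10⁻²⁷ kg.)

p = √(2mKE) = √(2 × 1.675 × 10⁻²⁷ × 1.110 × 10⁻²⁰) = 6.098 × 10⁻²⁴ kg·m/s.
λ = h/p = 6.626 × 10⁻³⁴ / 6.098 × 10⁻²⁴ = 1.09 × 10⁻¹⁰ m = 109 pm.

λ = 109 pm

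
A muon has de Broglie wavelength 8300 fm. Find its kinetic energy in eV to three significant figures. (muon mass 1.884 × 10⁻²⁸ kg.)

p = h/λ = 6.626 × 10⁻³⁴ / 8.300 × 10⁻¹² = 7.983 × 10⁻²³ kg·m/s.
KE = p²/(2m) = (7.983 × 10⁻²³)² / (2 × 1.884 × 10⁻²⁸) = 1.691 × 10⁻¹⁷ J = 106 eV.

KE = 106 eV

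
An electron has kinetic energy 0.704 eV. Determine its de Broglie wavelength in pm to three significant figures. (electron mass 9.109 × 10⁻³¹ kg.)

λ = 1460 pm

KE = 0.704 eV = 1.128 × 10⁻¹⁹ J.
p = √(2mKE) = √(2 × 9.109 × 10⁻³¹ × 1.128 × 10⁻¹⁹) = 4.533 × 10⁻²⁵ kg·m/s.
λ = h/p = 6.626 × 10⁻³⁴ / 4.533 × 10⁻²⁵ = 1.46 × 10⁻⁹ m = 1460 pm.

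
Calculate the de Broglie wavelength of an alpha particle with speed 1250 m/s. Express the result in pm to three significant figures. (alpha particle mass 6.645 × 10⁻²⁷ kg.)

λ = 79.8 pm

p = mv = 6.645 × 10⁻²⁷ × 1250 = 8.306 × 10⁻²⁴ kg·m/s.
λ = h/p = 6.626 × 10⁻³⁴ / 8.306 × 10⁻²⁴ = 7.98 × 10⁻¹¹ m = 79.8 pm.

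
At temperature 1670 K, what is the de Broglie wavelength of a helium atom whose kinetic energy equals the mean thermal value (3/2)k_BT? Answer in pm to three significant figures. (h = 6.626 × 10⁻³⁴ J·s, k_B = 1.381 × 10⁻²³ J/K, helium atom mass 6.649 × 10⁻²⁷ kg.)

KE = (3/2)k_BT = 1.5 × 1.381 × 10⁻²³ × 1670 = 3.459 × 10⁻²⁰ J.
p = √(2mKE) = √(2 × 6.649 × 10⁻²⁷ × 3.459 × 10⁻²⁰) = 2.145 × 10⁻²³ kg·m/s.
λ = h/p = 3.09 × 10⁻¹¹ m = 30.9 pm.

λ = 30.9 pm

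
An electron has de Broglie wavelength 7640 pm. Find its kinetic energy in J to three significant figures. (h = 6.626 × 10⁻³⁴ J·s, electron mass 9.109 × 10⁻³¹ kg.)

p = h/λ = 6.626 × 10⁻³⁴ / 7.640 × 10⁻⁹ = 8.673 × 10⁻²⁶ kg·m/s.
KE = p²/(2m) = (8.673 × 10⁻²⁶)² / (2 × 9.109 × 10⁻³¹) = 4.129 × 10⁻²¹ J = 4.13 × 10⁻²¹ J.

KE = 4.13 × 10⁻²¹ J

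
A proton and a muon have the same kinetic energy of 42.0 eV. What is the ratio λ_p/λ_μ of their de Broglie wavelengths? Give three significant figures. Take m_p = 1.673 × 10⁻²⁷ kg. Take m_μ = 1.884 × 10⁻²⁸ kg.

At fixed KE, p = √(2mKE) so λ = h/p ∝ 1/√m.
λ_p/λ_μ = √(m_μ/m_p) = √(1.884 × 10⁻²⁸/1.673 × 10⁻²⁷) = √(0.1126) = 0.336.

λ_p/λ_μ = 0.336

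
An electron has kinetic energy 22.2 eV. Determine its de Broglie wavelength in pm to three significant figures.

λ = 260 pm

KE = 22.2 eV = 3.556 × 10⁻¹⁸ J.
p = √(2mKE) = √(2 × 9.109 × 10⁻³¹ × 3.556 × 10⁻¹⁸) = 2.545 × 10⁻²⁴ kg·m/s.
λ = h/p = 6.626 × 10⁻³⁴ / 2.545 × 10⁻²⁴ = 2.60 × 10⁻¹⁰ m = 260 pm.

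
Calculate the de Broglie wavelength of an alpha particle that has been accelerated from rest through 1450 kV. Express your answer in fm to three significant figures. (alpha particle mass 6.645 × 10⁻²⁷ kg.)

λ = 8.43 fm

KE = 2eV = 2 × 1.602 × 10⁻¹⁹ × 1.450 × 10⁶ = 4.646 × 10⁻¹³ J.
p = √(2mKE) = √(2 × 6.645 × 10⁻²⁷ × 4.646 × 10⁻¹³) = 7.858 × 10⁻²⁰ kg·m/s.
λ = h/p = 6.626 × 10⁻³⁴ / 7.858 × 10⁻²⁰ = 8.43 × 10⁻¹⁵ m = 8.43 fm.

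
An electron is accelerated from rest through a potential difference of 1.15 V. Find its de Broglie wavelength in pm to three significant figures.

λ = 1140 pm

KE = eV = 1.602 × 10⁻¹⁹ × 1.150 = 1.842 × 10⁻¹⁹ J.
p = √(2mKE) = √(2 × 9.109 × 10⁻³¹ × 1.842 × 10⁻¹⁹) = 5.793 × 10⁻²⁵ kg·m/s.
λ = h/p = 6.626 × 10⁻³⁴ / 5.793 × 10⁻²⁵ = 1.14 × 10⁻⁹ m = 1140 pm.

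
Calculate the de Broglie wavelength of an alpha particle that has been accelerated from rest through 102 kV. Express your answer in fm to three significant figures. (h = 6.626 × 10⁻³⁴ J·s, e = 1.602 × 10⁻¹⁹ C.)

λ = 31.8 fm

KE = 2eV = 2 × 1.602 × 10⁻¹⁹ × 1.020 × 10⁵ = 3.268 × 10⁻¹⁴ J.
p = √(2mKE) = √(2 × 6.645 × 10⁻²⁷ × 3.268 × 10⁻¹⁴) = 2.084 × 10⁻²⁰ kg·m/s.
λ = h/p = 6.626 × 10⁻³⁴ / 2.084 × 10⁻²⁰ = 3.18 × 10⁻¹⁴ m = 31.8 fm.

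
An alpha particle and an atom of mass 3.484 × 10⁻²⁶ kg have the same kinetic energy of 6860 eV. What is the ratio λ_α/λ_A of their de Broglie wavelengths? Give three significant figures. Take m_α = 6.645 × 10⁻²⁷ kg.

At fixed KE, p = √(2mKE) so λ = h/p ∝ 1/√m.
λ_α/λ_A = √(m_A/m_α) = √(3.484 × 10⁻²⁶/6.645 × 10⁻²⁷) = √(5.243) = 2.29.

λ_α/λ_A = 2.29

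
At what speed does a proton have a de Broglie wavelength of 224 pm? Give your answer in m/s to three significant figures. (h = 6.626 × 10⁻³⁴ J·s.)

p = h/λ = 6.626 × 10⁻³⁴ / 2.240 × 10⁻¹⁰ = 2.958 × 10⁻²⁴ kg·m/s.
v = p/m = 2.958 × 10⁻²⁴ / 1.673 × 10⁻²⁷ = 1.77 × 10³ m/s = 1770 m/s.

v = 1770 m/s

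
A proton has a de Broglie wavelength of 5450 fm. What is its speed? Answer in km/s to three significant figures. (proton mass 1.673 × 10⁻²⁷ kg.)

p = h/λ = 6.626 × 10⁻³⁴ / 5.450 × 10⁻¹² = 1.216 × 10⁻²² kg·m/s.
v = p/m = 1.216 × 10⁻²² / 1.673 × 10⁻²⁷ = 7.27 × 10⁴ m/s = 72.7 km/s.

v = 72.7 km/s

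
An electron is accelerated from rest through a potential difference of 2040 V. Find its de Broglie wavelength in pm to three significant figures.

λ = 27.2 pm

KE = eV = 1.602 × 10⁻¹⁹ × 2040 = 3.268 × 10⁻¹⁶ J.
p = √(2mKE) = √(2 × 9.109 × 10⁻³¹ × 3.268 × 10⁻¹⁶) = 2.440 × 10⁻²³ kg·m/s.
λ = h/p = 6.626 × 10⁻³⁴ / 2.440 × 10⁻²³ = 2.72 × 10⁻¹¹ m = 27.2 pm.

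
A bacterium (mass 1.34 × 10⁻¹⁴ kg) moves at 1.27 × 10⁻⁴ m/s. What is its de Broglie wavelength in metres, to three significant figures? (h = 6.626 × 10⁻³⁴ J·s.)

p = mv = 1.34 × 10⁻¹⁴ × 1.27 × 10⁻⁴ = 1.702 × 10⁻¹⁸ kg·m/s.
λ = h/p = 6.626 × 10⁻³⁴ / 1.702 × 10⁻¹⁸ = 3.89 × 10⁻¹⁶ m.

λ = 3.89 × 10⁻¹⁶ m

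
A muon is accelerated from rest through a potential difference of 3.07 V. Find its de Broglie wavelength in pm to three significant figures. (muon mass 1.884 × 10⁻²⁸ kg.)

KE = eV = 1.602 × 10⁻¹⁹ × 3.070 = 4.918 × 10⁻¹⁹ J.
p = √(2mKE) = √(2 × 1.884 × 10⁻²⁸ × 4.918 × 10⁻¹⁹) = 1.361 × 10⁻²³ kg·m/s.
λ = h/p = 6.626 × 10⁻³⁴ / 1.361 × 10⁻²³ = 4.87 × 10⁻¹¹ m = 48.7 pm.

λ = 48.7 pm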